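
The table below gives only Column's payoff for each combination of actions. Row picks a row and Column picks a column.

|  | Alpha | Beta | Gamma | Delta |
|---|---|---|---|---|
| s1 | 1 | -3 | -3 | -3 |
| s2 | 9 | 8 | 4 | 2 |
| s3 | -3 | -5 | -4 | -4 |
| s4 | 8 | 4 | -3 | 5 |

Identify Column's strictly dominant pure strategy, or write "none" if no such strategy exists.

Alpha vs Beta: s1: 1>-3, s2: 9>8, s3: -3>-5, s4: 8>4.
Alpha vs Gamma: s1: 1>-3, s2: 9>4, s3: -3>-4, s4: 8>-3.
Alpha vs Delta: s1: 1>-3, s2: 9>2, s3: -3>-4, s4: 8>5.
Alpha strictly beats every other strategy against every opponent action, so it is strictly dominant.

Alpha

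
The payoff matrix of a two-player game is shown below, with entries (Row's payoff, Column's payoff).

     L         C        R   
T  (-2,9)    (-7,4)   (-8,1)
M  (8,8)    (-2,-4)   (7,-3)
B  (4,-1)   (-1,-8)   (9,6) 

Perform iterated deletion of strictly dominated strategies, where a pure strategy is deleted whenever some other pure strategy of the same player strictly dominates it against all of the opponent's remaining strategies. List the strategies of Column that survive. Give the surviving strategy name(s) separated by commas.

L, R

Row's strategy T is strictly dominated by M (L: 8>-2, C: -2>-7, R: 7>-8) and is removed.
Column's strategy C is strictly dominated by L (M: 8>-4, B: -1>-8) and is removed.
Among the remaining strategies, none is strictly dominated by another pure strategy of the same player, so the elimination stops.
Surviving strategies — Row: {M, B}; Column: {L, R}.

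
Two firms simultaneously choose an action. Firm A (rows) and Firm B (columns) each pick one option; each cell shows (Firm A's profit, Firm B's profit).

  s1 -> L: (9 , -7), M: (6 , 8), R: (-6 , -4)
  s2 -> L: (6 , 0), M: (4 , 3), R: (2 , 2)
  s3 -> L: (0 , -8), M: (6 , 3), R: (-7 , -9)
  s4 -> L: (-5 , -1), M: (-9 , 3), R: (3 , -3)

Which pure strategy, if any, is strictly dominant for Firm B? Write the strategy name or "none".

M

M vs L: s1: 8>-7, s2: 3>0, s3: 3>-8, s4: 3>-1.
M vs R: s1: 8>-4, s2: 3>2, s3: 3>-9, s4: 3>-3.
M strictly beats every other strategy against every opponent action, so it is strictly dominant.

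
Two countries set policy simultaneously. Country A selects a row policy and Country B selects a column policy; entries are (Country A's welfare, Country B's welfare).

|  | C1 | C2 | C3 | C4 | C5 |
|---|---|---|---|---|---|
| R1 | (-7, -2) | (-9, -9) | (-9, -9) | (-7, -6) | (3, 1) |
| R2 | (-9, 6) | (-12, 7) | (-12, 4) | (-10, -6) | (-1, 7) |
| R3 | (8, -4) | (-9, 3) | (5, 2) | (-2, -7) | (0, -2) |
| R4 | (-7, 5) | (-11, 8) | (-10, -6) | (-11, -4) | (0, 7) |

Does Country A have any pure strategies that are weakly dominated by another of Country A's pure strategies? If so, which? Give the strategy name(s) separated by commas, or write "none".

R2, R4

R1: no other strategy beats it everywhere (R2 at C1 (-7>-9); R3 at C5 (3>0); R4 at C2 (-9>-11)).
R2: dominated, since R1 does at least as well everywhere (C1: -7>-9, C2: -9>-12, C3: -9>-12, C4: -7>-10, C5: 3>-1).
Nothing dominates R3: R1 at C1 (8>-7); R2 at C1 (8>-9); R4 at C1 (8>-7).
R4: dominated, since R1 does at least as well everywhere (C1: -7=-7, C2: -9>-11, C3: -9>-10, C4: -7>-11, C5: 3>0).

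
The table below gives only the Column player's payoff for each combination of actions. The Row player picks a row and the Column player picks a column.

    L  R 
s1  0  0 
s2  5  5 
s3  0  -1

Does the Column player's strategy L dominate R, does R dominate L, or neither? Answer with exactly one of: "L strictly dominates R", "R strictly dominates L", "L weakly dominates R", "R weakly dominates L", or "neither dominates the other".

L weakly dominates R

L's payoffs vs R's, by the Row player's action — s1: 0=0, s2: 5=5, s3: 0>-1.
L is at least as good everywhere and strictly better somewhere (tied only at s1, s2), so L weakly but not strictly dominates R.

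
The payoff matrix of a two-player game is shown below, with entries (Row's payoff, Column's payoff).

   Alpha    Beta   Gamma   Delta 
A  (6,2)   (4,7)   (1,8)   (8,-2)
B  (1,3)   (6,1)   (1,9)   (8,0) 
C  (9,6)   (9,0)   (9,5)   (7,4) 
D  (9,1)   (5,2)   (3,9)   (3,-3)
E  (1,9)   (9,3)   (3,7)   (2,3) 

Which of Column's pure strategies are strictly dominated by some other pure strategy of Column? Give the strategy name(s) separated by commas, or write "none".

Beta, Delta

Nothing dominates Alpha: Beta at B (3>1); Gamma at C (6>5); Delta at A (2>-2).
Beta: dominated, since Gamma does at least as well everywhere (A: 8>7, B: 9>1, C: 5>0, D: 9>2, E: 7>3).
Gamma: no other strategy beats it everywhere (Alpha at A (8>2); Beta at A (8>7); Delta at A (8>-2)).
Delta is strictly dominated by Alpha (A: 2>-2, B: 3>0, C: 6>4, D: 1>-3, E: 9>3).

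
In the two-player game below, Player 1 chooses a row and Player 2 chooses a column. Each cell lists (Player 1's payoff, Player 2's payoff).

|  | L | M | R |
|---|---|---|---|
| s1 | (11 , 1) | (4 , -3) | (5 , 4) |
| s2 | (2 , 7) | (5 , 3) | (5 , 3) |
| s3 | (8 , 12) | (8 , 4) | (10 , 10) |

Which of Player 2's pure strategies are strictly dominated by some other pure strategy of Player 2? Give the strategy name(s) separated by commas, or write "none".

M

L is not dominated — it holds its own against M at s1 (1>-3); R at s2 (7>3).
L strictly dominates M — s1: 1>-3, s2: 7>3, s3: 12>4.
R: no other strategy beats it everywhere (L at s1 (4>1); M at s1 (4>-3)).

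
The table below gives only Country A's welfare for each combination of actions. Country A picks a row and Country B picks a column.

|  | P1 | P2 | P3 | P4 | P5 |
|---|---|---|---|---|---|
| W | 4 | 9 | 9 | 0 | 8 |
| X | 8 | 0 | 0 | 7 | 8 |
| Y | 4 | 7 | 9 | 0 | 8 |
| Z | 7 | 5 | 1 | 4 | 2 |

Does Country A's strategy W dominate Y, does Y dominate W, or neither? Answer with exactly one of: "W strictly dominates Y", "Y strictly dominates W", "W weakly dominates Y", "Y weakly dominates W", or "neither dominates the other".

W weakly dominates Y

Compare W to Y across each choice by Country B: P1: 4=4, P2: 9>7, P3: 9=9, P4: 0=0, P5: 8=8.
W is at least as good everywhere and strictly better somewhere (tied only at P1, P3, P4, P5), so W weakly but not strictly dominates Y.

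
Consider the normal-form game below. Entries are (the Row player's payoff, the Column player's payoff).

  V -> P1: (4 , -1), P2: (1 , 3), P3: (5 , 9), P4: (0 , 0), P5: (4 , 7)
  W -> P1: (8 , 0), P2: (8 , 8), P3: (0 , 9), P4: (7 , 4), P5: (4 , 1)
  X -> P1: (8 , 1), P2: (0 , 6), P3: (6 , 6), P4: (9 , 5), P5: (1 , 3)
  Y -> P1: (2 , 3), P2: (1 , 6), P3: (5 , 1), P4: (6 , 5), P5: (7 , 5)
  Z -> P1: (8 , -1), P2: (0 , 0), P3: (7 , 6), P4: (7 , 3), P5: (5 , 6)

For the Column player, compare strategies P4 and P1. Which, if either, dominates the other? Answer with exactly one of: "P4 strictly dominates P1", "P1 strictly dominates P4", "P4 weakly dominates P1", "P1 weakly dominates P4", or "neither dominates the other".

P4's payoffs vs P1's, by the Row player's action — V: 0>-1, W: 4>0, X: 5>1, Y: 5>3, Z: 3>-1.
P4 gives a strictly higher payoff against each opponent action, so P4 strictly dominates P1.

P4 strictly dominates P1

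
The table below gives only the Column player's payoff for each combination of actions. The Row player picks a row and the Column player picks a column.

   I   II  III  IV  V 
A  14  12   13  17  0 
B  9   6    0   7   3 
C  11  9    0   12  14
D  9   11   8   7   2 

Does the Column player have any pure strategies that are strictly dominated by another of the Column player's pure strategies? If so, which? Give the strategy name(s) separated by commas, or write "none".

Nothing dominates I: II at A (14>12); III at A (14>13); IV at B (9>7); V at A (14>0).
Nothing dominates II: I at D (11>9); III at B (6>0); IV at D (11>7); V at A (12>0).
III: dominated, since I does at least as well everywhere (A: 14>13, B: 9>0, C: 11>0, D: 9>8).
IV: no other strategy beats it everywhere (I at A (17>14); II at A (17>12); III at A (17>13); V at A (17>0)).
V: no other strategy beats it everywhere (I at C (14>11); II at C (14>9); III at B (3>0); IV at C (14>12)).

III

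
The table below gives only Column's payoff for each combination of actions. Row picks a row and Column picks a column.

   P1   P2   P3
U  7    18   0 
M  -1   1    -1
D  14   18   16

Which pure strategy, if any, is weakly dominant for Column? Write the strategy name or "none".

P2 vs P1: U: 18>7, M: 1>-1, D: 18>14.
P2 vs P3: U: 18>0, M: 1>-1, D: 18>16.
P2 is at least as good as every other strategy against every opponent action, so it is weakly dominant.

P2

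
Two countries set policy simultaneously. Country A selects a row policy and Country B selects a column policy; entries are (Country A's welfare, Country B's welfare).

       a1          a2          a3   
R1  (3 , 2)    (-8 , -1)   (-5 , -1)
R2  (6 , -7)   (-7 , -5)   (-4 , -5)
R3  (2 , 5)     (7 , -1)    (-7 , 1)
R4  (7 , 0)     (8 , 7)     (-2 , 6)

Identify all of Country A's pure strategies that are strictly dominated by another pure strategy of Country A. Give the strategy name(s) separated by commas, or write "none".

R1, R2, R3

R1: dominated, since R2 does at least as well everywhere (a1: 6>3, a2: -7>-8, a3: -4>-5).
R2 is strictly dominated by R4 (a1: 7>6, a2: 8>-7, a3: -2>-4).
R4 strictly dominates R3 — a1: 7>2, a2: 8>7, a3: -2>-7.
R4: no other strategy beats it everywhere (R1 at a1 (7>3); R2 at a1 (7>6); R3 at a1 (7>2)).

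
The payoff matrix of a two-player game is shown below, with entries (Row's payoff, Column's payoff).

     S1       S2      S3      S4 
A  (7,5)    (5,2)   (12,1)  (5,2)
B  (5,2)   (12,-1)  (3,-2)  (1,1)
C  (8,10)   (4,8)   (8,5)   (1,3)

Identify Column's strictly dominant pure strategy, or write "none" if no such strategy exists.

S1 vs S2: A: 5>2, B: 2>-1, C: 10>8.
S1 vs S3: A: 5>1, B: 2>-2, C: 10>5.
S1 vs S4: A: 5>2, B: 2>1, C: 10>3.
S1 strictly beats every other strategy against every opponent action, so it is strictly dominant.

S1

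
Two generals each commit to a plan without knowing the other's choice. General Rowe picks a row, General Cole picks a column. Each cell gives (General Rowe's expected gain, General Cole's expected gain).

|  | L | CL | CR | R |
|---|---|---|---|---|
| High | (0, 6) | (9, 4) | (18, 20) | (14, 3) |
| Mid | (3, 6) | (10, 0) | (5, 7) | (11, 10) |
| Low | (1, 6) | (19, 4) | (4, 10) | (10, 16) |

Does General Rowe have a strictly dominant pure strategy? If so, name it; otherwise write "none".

High fails to dominate Mid at L (0<3).
Mid fails to dominate High at CR (5<18).
Low fails to dominate High at CR (4<18).
No single strategy dominates all the others.

none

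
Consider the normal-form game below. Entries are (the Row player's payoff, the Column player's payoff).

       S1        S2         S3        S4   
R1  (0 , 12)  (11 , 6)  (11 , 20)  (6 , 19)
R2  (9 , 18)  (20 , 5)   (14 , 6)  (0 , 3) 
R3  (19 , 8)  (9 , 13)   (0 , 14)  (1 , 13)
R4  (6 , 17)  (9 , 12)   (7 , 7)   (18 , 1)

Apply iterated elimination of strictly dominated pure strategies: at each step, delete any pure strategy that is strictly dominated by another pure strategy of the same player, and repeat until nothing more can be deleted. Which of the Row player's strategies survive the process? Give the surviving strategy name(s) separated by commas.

R2, R3

The Column player's strategy S4 is strictly dominated by S3 (R1: 20>19, R2: 6>3, R3: 14>13, R4: 7>1) and is removed.
The Row player's strategy R1 is strictly dominated by R2 (S1: 9>0, S2: 20>11, S3: 14>11) and is removed.
Row R4 is eliminated: R2 beats it against every remaining column (S1: 9>6, S2: 20>9, S3: 14>7).
Column S2 is eliminated: S3 beats it against every remaining row (R2: 6>5, R3: 14>13).
Among the remaining strategies, none is strictly dominated by another pure strategy of the same player, so the elimination stops.
Surviving strategies — the Row player: {R2, R3}; the Column player: {S1, S3}.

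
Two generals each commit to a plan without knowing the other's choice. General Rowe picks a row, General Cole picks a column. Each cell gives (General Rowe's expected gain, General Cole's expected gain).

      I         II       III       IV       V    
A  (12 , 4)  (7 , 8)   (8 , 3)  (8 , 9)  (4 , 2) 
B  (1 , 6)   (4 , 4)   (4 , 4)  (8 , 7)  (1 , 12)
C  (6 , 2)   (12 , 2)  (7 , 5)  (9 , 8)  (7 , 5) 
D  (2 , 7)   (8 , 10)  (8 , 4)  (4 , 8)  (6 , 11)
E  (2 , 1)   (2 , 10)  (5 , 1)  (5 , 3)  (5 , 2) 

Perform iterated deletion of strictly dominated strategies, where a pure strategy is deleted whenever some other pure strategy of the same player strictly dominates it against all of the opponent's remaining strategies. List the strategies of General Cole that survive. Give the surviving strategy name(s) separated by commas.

IV

Row B is eliminated: C beats it against every remaining column (I: 6>1, II: 12>4, III: 7>4, IV: 9>8, V: 7>1).
For General Rowe, C strictly dominates E on the remaining columns (I: 6>2, II: 12>2, III: 7>5, IV: 9>5, V: 7>5); eliminate E.
Column I is eliminated: IV beats it against every remaining row (A: 9>4, C: 8>2, D: 8>7).
Column III is eliminated: IV beats it against every remaining row (A: 9>3, C: 8>5, D: 8>4).
Row A is eliminated: C beats it against every remaining column (II: 12>7, IV: 9>8, V: 7>4).
General Rowe's strategy D is strictly dominated by C (II: 12>8, IV: 9>4, V: 7>6) and is removed.
General Cole's strategy II is strictly dominated by IV (C: 8>2) and is removed.
General Cole's strategy V is strictly dominated by IV (C: 8>5) and is removed.
Among the remaining strategies, none is strictly dominated by another pure strategy of the same player, so the elimination stops.
Surviving strategies — General Rowe: {C}; General Cole: {IV}.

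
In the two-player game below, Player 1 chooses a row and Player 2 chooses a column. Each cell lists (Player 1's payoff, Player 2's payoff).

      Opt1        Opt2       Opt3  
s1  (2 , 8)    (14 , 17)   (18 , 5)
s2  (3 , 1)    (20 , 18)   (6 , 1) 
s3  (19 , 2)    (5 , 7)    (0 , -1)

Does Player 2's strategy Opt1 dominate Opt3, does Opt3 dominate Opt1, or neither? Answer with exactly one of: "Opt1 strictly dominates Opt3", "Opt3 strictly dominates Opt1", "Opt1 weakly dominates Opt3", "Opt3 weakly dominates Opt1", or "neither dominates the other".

Opt1's payoffs vs Opt3's, by Player 1's action — s1: 8>5, s2: 1=1, s3: 2>-1.
Opt1 is at least as good everywhere and strictly better somewhere (tied only at s2), so Opt1 weakly but not strictly dominates Opt3.

Opt1 weakly dominates Opt3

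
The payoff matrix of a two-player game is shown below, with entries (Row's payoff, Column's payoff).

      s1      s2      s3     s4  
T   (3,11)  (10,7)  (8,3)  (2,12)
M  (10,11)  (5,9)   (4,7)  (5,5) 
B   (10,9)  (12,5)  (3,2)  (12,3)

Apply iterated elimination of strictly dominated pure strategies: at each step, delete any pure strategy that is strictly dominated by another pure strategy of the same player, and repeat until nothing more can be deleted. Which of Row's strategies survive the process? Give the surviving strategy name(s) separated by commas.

M, B

Column s2 is eliminated: s1 beats it against every remaining row (T: 11>7, M: 11>9, B: 9>5).
For Column, s1 strictly dominates s3 on the remaining rows (T: 11>3, M: 11>7, B: 9>2); eliminate s3.
Row T is eliminated: M beats it against every remaining column (s1: 10>3, s4: 5>2).
Column's strategy s4 is strictly dominated by s1 (M: 11>5, B: 9>3) and is removed.
Among the remaining strategies, none is strictly dominated by another pure strategy of the same player, so the elimination stops.
Surviving strategies — Row: {M, B}; Column: {s1}.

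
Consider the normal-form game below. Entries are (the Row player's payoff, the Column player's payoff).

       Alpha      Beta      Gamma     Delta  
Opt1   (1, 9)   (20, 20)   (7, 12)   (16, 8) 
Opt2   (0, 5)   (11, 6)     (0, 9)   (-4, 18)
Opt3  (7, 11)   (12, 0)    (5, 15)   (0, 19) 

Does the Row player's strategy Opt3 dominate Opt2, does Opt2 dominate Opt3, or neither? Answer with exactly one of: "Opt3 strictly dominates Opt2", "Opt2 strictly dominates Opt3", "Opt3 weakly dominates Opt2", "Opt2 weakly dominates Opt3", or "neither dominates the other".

Compare Opt3 to Opt2 across each opponent action: Alpha: 7>0, Beta: 12>11, Gamma: 5>0, Delta: 0>-4.
Every comparison favours Opt3, so Opt3 strictly dominates Opt2.

Opt3 strictly dominates Opt2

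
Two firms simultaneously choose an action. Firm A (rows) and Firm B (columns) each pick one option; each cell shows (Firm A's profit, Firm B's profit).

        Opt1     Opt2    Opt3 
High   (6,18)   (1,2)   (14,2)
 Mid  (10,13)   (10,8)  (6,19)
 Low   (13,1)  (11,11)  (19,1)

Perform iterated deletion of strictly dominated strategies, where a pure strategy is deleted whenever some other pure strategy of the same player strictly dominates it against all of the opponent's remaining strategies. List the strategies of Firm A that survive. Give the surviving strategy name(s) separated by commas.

For Firm A, Low strictly dominates High on the remaining columns (Opt1: 13>6, Opt2: 11>1, Opt3: 19>14); eliminate High.
Firm A's strategy Mid is strictly dominated by Low (Opt1: 13>10, Opt2: 11>10, Opt3: 19>6) and is removed.
Column Opt1 is eliminated: Opt2 beats it against every remaining row (Low: 11>1).
For Firm B, Opt2 strictly dominates Opt3 on the remaining rows (Low: 11>1); eliminate Opt3.
Among the remaining strategies, none is strictly dominated by another pure strategy of the same player, so the elimination stops.
Surviving strategies — Firm A: {Low}; Firm B: {Opt2}.

Low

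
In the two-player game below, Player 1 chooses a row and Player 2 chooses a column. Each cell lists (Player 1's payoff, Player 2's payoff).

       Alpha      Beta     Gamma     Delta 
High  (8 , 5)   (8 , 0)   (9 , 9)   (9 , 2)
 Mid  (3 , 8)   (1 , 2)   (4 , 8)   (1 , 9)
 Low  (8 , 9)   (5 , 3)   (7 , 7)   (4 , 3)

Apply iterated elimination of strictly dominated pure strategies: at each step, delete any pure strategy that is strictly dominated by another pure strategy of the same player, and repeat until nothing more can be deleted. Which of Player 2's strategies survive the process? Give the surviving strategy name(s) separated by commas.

For Player 1, High strictly dominates Mid on the remaining columns (Alpha: 8>3, Beta: 8>1, Gamma: 9>4, Delta: 9>1); eliminate Mid.
Column Beta is eliminated: Alpha beats it against every remaining row (High: 5>0, Low: 9>3).
For Player 2, Alpha strictly dominates Delta on the remaining rows (High: 5>2, Low: 9>3); eliminate Delta.
Among the remaining strategies, none is strictly dominated by another pure strategy of the same player, so the elimination stops.
Surviving strategies — Player 1: {High, Low}; Player 2: {Alpha, Gamma}.

Alpha, Gamma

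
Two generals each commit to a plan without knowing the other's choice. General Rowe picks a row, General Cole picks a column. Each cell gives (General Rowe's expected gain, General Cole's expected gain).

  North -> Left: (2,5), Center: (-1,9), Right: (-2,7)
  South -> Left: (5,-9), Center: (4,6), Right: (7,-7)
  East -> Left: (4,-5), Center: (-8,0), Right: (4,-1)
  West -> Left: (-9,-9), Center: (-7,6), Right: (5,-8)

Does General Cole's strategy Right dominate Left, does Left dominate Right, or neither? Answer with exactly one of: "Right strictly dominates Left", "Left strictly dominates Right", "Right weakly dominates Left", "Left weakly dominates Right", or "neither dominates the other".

Right strictly dominates Left

Right's payoffs vs Left's, by General Rowe's action — North: 7>5, South: -7>-9, East: -1>-5, West: -8>-9.
Every comparison favours Right, so Right strictly dominates Left.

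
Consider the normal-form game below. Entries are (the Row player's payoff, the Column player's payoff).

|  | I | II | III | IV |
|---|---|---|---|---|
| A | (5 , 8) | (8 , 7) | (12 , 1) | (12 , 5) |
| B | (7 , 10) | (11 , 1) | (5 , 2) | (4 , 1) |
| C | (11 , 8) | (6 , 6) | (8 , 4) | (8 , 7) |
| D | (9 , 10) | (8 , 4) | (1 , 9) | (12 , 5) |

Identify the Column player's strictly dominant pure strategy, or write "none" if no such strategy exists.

I vs II: A: 8>7, B: 10>1, C: 8>6, D: 10>4.
I vs III: A: 8>1, B: 10>2, C: 8>4, D: 10>9.
I vs IV: A: 8>5, B: 10>1, C: 8>7, D: 10>5.
I strictly beats every other strategy against every opponent action, so it is strictly dominant.

I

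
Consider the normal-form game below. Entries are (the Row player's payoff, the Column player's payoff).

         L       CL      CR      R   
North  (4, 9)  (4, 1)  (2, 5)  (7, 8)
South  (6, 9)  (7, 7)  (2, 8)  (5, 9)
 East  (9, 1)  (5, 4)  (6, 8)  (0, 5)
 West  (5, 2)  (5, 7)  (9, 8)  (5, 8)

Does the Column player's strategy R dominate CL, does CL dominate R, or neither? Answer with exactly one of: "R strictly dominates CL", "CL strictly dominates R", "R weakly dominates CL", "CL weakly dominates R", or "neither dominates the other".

R strictly dominates CL

R's payoffs vs CL's, by the Row player's action — North: 8>1, South: 9>7, East: 5>4, West: 8>7.
R gives a strictly higher payoff against each opponent action, so R strictly dominates CL.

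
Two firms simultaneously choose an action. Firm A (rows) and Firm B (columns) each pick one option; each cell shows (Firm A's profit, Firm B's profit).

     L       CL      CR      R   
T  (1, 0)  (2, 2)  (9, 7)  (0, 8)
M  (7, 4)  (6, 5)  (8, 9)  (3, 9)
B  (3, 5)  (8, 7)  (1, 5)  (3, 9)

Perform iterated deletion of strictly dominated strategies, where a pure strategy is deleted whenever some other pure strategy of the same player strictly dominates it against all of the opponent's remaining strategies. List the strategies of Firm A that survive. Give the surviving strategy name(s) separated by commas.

Column L is eliminated: CL beats it against every remaining row (T: 2>0, M: 5>4, B: 7>5).
For Firm B, R strictly dominates CL on the remaining rows (T: 8>2, M: 9>5, B: 9>7); eliminate CL.
Among the remaining strategies, none is strictly dominated by another pure strategy of the same player, so the elimination stops.
Surviving strategies — Firm A: {T, M, B}; Firm B: {CR, R}.

T, M, B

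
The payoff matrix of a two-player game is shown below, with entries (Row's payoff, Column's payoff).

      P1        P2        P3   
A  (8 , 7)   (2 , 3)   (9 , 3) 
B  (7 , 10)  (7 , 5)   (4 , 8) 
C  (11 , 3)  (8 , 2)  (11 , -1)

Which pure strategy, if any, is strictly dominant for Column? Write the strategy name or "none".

P1 vs P2: A: 7>3, B: 10>5, C: 3>2.
P1 vs P3: A: 7>3, B: 10>8, C: 3>-1.
P1 strictly beats every other strategy against every opponent action, so it is strictly dominant.

P1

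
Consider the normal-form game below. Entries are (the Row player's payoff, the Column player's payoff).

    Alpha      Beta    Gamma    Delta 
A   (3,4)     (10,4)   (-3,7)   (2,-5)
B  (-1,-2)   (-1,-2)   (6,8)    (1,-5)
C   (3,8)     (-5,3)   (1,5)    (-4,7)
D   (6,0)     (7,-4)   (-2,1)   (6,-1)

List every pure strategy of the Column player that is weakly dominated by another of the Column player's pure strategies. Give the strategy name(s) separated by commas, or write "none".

Alpha is not dominated — it holds its own against Beta at C (8>3); Gamma at C (8>5); Delta at A (4>-5).
Alpha weakly dominates Beta — A: 4=4, B: -2=-2, C: 8>3, D: 0>-4.
Gamma: no other strategy beats it everywhere (Alpha at A (7>4); Beta at A (7>4); Delta at A (7>-5)).
Alpha weakly dominates Delta — A: 4>-5, B: -2>-5, C: 8>7, D: 0>-1.

Beta, Delta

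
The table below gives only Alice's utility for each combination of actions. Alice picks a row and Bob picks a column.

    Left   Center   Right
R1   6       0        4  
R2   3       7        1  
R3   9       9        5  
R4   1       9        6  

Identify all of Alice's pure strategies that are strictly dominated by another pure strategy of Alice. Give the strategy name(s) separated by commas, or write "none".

R3 strictly dominates R1 — Left: 9>6, Center: 9>0, Right: 5>4.
R2 is strictly dominated by R3 (Left: 9>3, Center: 9>7, Right: 5>1).
R3 is not dominated — it holds its own against R1 at Left (9>6); R2 at Left (9>3); R4 at Left (9>1).
Nothing dominates R4: R1 at Center (9>0); R2 at Center (9>7); R3 at Center (9=9).

R1, R2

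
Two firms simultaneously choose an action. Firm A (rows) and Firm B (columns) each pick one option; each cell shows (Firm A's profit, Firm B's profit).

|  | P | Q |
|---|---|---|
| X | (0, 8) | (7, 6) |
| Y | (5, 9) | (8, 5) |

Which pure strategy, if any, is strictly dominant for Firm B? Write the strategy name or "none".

P vs Q: X: 8>6, Y: 9>5.
P strictly beats every other strategy against every opponent action, so it is strictly dominant.

P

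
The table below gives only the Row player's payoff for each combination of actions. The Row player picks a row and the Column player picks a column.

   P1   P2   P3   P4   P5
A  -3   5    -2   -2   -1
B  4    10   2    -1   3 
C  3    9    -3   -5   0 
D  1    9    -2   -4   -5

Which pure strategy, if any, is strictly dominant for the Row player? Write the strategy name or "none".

B

B vs A: P1: 4>-3, P2: 10>5, P3: 2>-2, P4: -1>-2, P5: 3>-1.
B vs C: P1: 4>3, P2: 10>9, P3: 2>-3, P4: -1>-5, P5: 3>0.
B vs D: P1: 4>1, P2: 10>9, P3: 2>-2, P4: -1>-4, P5: 3>-5.
B strictly beats every other strategy against every opponent action, so it is strictly dominant.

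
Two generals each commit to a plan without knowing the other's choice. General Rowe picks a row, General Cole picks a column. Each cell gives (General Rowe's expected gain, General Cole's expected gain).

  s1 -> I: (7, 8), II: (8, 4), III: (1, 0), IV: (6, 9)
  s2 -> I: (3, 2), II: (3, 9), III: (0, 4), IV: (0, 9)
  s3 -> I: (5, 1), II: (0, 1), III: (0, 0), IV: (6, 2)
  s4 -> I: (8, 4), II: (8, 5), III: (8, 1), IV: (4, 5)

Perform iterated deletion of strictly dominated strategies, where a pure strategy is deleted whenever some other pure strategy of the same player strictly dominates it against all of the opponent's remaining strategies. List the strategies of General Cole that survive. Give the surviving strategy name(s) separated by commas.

Row s2 is eliminated: s1 beats it against every remaining column (I: 7>3, II: 8>3, III: 1>0, IV: 6>0).
For General Cole, IV strictly dominates I on the remaining rows (s1: 9>8, s3: 2>1, s4: 5>4); eliminate I.
For General Cole, II strictly dominates III on the remaining rows (s1: 4>0, s3: 1>0, s4: 5>1); eliminate III.
Among the remaining strategies, none is strictly dominated by another pure strategy of the same player, so the elimination stops.
Surviving strategies — General Rowe: {s1, s3, s4}; General Cole: {II, IV}.

II, IV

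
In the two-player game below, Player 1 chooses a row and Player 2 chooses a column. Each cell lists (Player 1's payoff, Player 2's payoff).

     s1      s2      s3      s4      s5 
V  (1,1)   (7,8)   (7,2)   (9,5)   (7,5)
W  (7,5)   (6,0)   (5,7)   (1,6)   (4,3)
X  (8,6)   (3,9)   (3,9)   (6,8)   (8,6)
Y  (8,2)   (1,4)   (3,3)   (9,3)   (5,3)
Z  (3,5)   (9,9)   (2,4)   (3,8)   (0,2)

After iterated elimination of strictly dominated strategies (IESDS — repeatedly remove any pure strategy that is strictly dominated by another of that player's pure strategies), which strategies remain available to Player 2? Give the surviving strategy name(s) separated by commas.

Player 2's strategy s1 is strictly dominated by s4 (V: 5>1, W: 6>5, X: 8>6, Y: 3>2, Z: 8>5) and is removed.
For Player 1, V strictly dominates W on the remaining columns (s2: 7>6, s3: 7>5, s4: 9>1, s5: 7>4); eliminate W.
For Player 2, s2 strictly dominates s4 on the remaining rows (V: 8>5, X: 9>8, Y: 4>3, Z: 9>8); eliminate s4.
Row Y is eliminated: V beats it against every remaining column (s2: 7>1, s3: 7>3, s5: 7>5).
For Player 2, s2 strictly dominates s5 on the remaining rows (V: 8>5, X: 9>6, Z: 9>2); eliminate s5.
For Player 1, V strictly dominates X on the remaining columns (s2: 7>3, s3: 7>3); eliminate X.
For Player 2, s2 strictly dominates s3 on the remaining rows (V: 8>2, Z: 9>4); eliminate s3.
For Player 1, Z strictly dominates V on the remaining columns (s2: 9>7); eliminate V.
Among the remaining strategies, none is strictly dominated by another pure strategy of the same player, so the elimination stops.
Surviving strategies — Player 1: {Z}; Player 2: {s2}.

s2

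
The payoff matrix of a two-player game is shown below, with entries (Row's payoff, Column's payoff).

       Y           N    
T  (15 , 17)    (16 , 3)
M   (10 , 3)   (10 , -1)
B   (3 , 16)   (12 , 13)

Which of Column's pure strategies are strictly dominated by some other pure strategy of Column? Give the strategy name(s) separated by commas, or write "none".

N

Nothing dominates Y: N at T (17>3).
Y strictly dominates N — T: 17>3, M: 3>-1, B: 16>13.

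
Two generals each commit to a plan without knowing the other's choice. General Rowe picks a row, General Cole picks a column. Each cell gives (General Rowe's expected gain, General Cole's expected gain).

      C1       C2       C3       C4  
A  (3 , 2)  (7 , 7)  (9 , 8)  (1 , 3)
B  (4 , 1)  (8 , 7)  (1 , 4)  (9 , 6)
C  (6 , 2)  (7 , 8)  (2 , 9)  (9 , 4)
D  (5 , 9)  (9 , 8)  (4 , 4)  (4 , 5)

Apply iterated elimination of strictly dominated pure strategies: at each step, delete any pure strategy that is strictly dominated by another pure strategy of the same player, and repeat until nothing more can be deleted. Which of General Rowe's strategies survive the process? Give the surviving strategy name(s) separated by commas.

Column C4 is eliminated: C2 beats it against every remaining row (A: 7>3, B: 7>6, C: 8>4, D: 8>5).
For General Rowe, D strictly dominates B on the remaining columns (C1: 5>4, C2: 9>8, C3: 4>1); eliminate B.
Among the remaining strategies, none is strictly dominated by another pure strategy of the same player, so the elimination stops.
Surviving strategies — General Rowe: {A, C, D}; General Cole: {C1, C2, C3}.

A, C, D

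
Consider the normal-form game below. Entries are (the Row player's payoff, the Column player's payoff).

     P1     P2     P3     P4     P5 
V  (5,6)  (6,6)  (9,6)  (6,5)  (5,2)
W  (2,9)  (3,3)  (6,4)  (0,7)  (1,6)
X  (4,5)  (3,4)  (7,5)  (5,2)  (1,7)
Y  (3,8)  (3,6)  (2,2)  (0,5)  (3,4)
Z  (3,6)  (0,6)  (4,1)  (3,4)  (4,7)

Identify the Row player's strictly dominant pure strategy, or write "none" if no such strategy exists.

V vs W: P1: 5>2, P2: 6>3, P3: 9>6, P4: 6>0, P5: 5>1.
V vs X: P1: 5>4, P2: 6>3, P3: 9>7, P4: 6>5, P5: 5>1.
V vs Y: P1: 5>3, P2: 6>3, P3: 9>2, P4: 6>0, P5: 5>3.
V vs Z: P1: 5>3, P2: 6>0, P3: 9>4, P4: 6>3, P5: 5>4.
V strictly beats every other strategy against every opponent action, so it is strictly dominant.

V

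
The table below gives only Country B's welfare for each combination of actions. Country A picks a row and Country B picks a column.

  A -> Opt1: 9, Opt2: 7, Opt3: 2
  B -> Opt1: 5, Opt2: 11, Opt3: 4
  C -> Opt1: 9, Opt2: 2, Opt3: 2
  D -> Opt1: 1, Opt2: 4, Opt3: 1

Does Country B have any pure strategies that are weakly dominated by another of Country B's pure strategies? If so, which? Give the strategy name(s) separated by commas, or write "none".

Opt3

Opt1: no other strategy beats it everywhere (Opt2 at A (9>7); Opt3 at A (9>2)).
Opt2: no other strategy beats it everywhere (Opt1 at B (11>5); Opt3 at A (7>2)).
Opt3 is weakly dominated by Opt1 (A: 9>2, B: 5>4, C: 9>2, D: 1=1).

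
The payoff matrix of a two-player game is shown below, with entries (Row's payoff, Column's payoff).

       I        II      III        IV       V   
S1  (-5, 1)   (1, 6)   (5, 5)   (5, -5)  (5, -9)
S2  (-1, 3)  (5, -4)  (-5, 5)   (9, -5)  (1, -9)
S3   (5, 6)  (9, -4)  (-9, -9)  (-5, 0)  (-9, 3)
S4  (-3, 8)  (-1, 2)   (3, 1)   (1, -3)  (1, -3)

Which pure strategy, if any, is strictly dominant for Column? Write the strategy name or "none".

I fails to dominate II at S1 (1<6).
II fails to dominate I at S2 (-4<3).
III fails to dominate I at S3 (-9<6).
IV fails to dominate I at S1 (-5<1).
V fails to dominate I at S1 (-9<1).
No single strategy dominates all the others.

none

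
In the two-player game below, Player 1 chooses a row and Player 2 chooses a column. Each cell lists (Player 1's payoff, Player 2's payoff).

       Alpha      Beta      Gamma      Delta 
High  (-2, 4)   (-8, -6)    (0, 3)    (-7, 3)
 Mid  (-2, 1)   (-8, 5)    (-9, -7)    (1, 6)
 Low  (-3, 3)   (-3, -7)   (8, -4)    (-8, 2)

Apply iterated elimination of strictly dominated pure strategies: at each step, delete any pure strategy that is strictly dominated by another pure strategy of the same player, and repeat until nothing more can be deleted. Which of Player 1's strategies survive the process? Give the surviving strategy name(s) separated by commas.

Column Beta is eliminated: Delta beats it against every remaining row (High: 3>-6, Mid: 6>5, Low: 2>-7).
Player 2's strategy Gamma is strictly dominated by Alpha (High: 4>3, Mid: 1>-7, Low: 3>-4) and is removed.
Player 1's strategy Low is strictly dominated by High (Alpha: -2>-3, Delta: -7>-8) and is removed.
Among the remaining strategies, none is strictly dominated by another pure strategy of the same player, so the elimination stops.
Surviving strategies — Player 1: {High, Mid}; Player 2: {Alpha, Delta}.

High, Mid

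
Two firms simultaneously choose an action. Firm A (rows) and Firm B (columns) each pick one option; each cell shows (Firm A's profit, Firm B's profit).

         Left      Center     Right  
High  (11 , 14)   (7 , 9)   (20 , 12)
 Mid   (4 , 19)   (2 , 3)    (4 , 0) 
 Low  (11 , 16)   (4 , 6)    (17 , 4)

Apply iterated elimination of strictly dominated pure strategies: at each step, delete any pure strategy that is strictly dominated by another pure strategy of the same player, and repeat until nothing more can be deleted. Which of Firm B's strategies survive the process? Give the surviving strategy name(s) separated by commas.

Left

Row Mid is eliminated: High beats it against every remaining column (Left: 11>4, Center: 7>2, Right: 20>4).
For Firm B, Left strictly dominates Center on the remaining rows (High: 14>9, Low: 16>6); eliminate Center.
For Firm B, Left strictly dominates Right on the remaining rows (High: 14>12, Low: 16>4); eliminate Right.
Among the remaining strategies, none is strictly dominated by another pure strategy of the same player, so the elimination stops.
Surviving strategies — Firm A: {High, Low}; Firm B: {Left}.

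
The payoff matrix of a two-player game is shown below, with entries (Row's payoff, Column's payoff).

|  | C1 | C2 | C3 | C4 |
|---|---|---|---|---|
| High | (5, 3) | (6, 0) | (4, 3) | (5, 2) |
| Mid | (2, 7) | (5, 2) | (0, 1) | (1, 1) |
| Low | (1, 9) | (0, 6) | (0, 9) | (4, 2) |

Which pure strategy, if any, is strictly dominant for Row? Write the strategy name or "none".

High

High vs Mid: C1: 5>2, C2: 6>5, C3: 4>0, C4: 5>1.
High vs Low: C1: 5>1, C2: 6>0, C3: 4>0, C4: 5>4.
High strictly beats every other strategy against every opponent action, so it is strictly dominant.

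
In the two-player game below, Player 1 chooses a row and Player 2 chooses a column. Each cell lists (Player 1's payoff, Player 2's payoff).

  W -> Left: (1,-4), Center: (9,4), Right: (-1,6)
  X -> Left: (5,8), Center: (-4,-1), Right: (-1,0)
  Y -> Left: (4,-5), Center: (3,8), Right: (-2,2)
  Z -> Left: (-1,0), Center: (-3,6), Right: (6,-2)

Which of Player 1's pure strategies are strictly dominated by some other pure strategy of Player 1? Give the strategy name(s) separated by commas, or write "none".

W is not dominated — it holds its own against X at Center (9>-4); Y at Center (9>3); Z at Left (1>-1).
Nothing dominates X: W at Left (5>1); Y at Left (5>4); Z at Left (5>-1).
Nothing dominates Y: W at Left (4>1); X at Center (3>-4); Z at Left (4>-1).
Z is not dominated — it holds its own against W at Right (6>-1); X at Center (-3>-4); Y at Right (6>-2).

none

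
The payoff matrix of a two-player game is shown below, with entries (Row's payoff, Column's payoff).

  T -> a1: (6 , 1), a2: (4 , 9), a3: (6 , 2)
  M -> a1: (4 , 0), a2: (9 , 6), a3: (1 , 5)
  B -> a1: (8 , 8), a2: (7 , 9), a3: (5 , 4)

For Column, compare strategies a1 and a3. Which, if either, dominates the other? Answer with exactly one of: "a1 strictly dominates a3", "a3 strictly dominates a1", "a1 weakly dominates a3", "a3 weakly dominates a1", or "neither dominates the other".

neither dominates the other

a1's payoffs vs a3's, by Row's action — T: 1<2, M: 0<5, B: 8>4.
a1 does better at B but worse at T, M; neither strategy dominates the other.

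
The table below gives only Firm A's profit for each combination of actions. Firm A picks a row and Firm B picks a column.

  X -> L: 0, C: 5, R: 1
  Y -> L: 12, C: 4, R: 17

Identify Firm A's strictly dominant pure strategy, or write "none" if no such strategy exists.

none

X fails to dominate Y at L (0<12).
Y fails to dominate X at C (4<5).
No single strategy dominates all the others.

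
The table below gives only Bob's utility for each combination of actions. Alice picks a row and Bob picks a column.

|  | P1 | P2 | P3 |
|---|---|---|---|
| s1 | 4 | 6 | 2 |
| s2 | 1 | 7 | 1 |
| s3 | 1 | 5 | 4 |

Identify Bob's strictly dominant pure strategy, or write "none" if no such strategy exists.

P2

P2 vs P1: s1: 6>4, s2: 7>1, s3: 5>1.
P2 vs P3: s1: 6>2, s2: 7>1, s3: 5>4.
P2 strictly beats every other strategy against every opponent action, so it is strictly dominant.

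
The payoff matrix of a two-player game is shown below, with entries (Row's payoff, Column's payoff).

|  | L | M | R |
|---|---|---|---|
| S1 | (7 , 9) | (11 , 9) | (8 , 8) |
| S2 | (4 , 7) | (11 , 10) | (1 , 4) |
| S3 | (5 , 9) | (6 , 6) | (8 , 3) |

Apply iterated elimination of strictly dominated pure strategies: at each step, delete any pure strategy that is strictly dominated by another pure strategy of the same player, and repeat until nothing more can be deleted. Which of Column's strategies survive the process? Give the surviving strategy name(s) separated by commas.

For Column, L strictly dominates R on the remaining rows (S1: 9>8, S2: 7>4, S3: 9>3); eliminate R.
Row's strategy S3 is strictly dominated by S1 (L: 7>5, M: 11>6) and is removed.
Among the remaining strategies, none is strictly dominated by another pure strategy of the same player, so the elimination stops.
Surviving strategies — Row: {S1, S2}; Column: {L, M}.

L, M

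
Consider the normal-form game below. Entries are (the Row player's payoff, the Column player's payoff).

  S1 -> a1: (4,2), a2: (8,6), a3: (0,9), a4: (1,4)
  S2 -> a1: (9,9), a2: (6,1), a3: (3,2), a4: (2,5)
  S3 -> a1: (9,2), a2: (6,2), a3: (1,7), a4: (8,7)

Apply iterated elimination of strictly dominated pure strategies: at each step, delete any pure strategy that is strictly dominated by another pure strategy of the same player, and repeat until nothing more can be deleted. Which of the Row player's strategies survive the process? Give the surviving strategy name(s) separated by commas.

The Column player's strategy a2 is strictly dominated by a3 (S1: 9>6, S2: 2>1, S3: 7>2) and is removed.
For the Row player, S2 strictly dominates S1 on the remaining columns (a1: 9>4, a3: 3>0, a4: 2>1); eliminate S1.
Among the remaining strategies, none is strictly dominated by another pure strategy of the same player, so the elimination stops.
Surviving strategies — the Row player: {S2, S3}; the Column player: {a1, a3, a4}.

S2, S3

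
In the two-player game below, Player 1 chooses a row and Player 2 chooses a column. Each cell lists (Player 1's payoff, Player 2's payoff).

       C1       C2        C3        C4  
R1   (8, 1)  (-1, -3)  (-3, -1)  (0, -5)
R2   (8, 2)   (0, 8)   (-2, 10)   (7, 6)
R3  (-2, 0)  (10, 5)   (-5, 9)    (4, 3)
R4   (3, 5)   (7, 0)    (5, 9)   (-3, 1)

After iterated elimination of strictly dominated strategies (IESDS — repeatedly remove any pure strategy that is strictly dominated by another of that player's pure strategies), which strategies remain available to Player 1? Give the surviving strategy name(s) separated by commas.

Player 2's strategy C2 is strictly dominated by C3 (R1: -1>-3, R2: 10>8, R3: 9>5, R4: 9>0) and is removed.
Row R3 is eliminated: R2 beats it against every remaining column (C1: 8>-2, C3: -2>-5, C4: 7>4).
Column C4 is eliminated: C3 beats it against every remaining row (R1: -1>-5, R2: 10>6, R4: 9>1).
Among the remaining strategies, none is strictly dominated by another pure strategy of the same player, so the elimination stops.
Surviving strategies — Player 1: {R1, R2, R4}; Player 2: {C1, C3}.

R1, R2, R4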